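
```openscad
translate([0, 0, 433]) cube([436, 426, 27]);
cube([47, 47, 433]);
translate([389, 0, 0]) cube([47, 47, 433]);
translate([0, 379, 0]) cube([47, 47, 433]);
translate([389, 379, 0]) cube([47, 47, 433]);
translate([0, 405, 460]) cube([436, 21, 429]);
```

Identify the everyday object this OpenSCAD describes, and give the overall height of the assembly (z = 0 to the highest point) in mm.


A chair. The overall height is 889 mm.

A slab on four corner posts with a tall panel at the back — a chair. The seat slab sits at z = 433 with thickness 27, and the 429 mm backrest starts at the seat top, so the overall height is 433 + 27 + 429 = 889 mm.


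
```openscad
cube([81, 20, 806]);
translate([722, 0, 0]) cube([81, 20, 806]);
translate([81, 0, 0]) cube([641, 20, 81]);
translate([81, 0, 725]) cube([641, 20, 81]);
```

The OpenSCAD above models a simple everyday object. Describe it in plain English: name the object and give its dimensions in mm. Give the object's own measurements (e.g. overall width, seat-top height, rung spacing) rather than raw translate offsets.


A rectangular picture frame lying in the x–z plane (depth along y). The opening is 641 mm wide (x) by 644 mm tall (z), surrounded by a border 81 mm wide on all four sides. The frame is 20 mm deep and is made of two full-height vertical stiles with two horizontal rails fitted between them.


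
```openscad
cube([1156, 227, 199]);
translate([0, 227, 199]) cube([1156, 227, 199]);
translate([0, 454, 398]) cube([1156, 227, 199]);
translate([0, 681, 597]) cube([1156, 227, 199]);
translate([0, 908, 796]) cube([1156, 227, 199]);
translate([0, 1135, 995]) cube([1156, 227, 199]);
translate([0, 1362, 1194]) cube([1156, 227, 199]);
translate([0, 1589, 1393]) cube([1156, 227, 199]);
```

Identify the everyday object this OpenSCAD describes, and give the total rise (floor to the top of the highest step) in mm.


A staircase. The total rise is 1592 mm.

8 identical blocks, each offset up and back from the previous — a staircase. Each step is 199 mm tall and there are 8 of them, so the total rise is 8 × 199 = 1592 mm.


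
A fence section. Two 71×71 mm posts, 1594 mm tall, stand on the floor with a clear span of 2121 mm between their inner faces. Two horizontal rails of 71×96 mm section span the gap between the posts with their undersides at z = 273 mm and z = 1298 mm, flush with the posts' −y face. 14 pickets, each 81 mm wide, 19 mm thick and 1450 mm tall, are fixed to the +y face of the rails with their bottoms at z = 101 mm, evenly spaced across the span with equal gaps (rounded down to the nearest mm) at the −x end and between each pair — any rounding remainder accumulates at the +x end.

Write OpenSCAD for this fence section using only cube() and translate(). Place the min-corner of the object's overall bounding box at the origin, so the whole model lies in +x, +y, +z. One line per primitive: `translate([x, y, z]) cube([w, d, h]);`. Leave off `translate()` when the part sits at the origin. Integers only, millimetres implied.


cube([71, 71, 1594]);
translate([2192, 0, 0]) cube([71, 71, 1594]);
translate([71, 0, 273]) cube([2121, 71, 96]);
translate([71, 0, 1298]) cube([2121, 71, 96]);
translate([136, 71, 101]) cube([81, 19, 1450]);
translate([282, 71, 101]) cube([81, 19, 1450]);
translate([428, 71, 101]) cube([81, 19, 1450]);
translate([574, 71, 101]) cube([81, 19, 1450]);
translate([720, 71, 101]) cube([81, 19, 1450]);
translate([866, 71, 101]) cube([81, 19, 1450]);
translate([1012, 71, 101]) cube([81, 19, 1450]);
translate([1158, 71, 101]) cube([81, 19, 1450]);
translate([1304, 71, 101]) cube([81, 19, 1450]);
translate([1450, 71, 101]) cube([81, 19, 1450]);
translate([1596, 71, 101]) cube([81, 19, 1450]);
translate([1742, 71, 101]) cube([81, 19, 1450]);
translate([1888, 71, 101]) cube([81, 19, 1450]);
translate([2034, 71, 101]) cube([81, 19, 1450]);


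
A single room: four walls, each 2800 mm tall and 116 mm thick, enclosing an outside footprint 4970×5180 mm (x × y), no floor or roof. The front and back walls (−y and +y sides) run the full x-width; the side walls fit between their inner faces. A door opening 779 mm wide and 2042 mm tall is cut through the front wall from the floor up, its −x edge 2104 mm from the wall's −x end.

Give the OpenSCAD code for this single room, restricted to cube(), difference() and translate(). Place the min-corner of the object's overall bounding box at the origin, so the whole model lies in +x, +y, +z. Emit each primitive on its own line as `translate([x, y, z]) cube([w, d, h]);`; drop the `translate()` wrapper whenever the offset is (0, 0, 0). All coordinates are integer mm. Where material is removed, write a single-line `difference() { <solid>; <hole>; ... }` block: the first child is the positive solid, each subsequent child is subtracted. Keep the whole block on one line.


difference() { cube([4970, 116, 2800]); translate([2104, 0, 0]) cube([779, 116, 2042]); }
translate([0, 5064, 0]) cube([4970, 116, 2800]);
translate([0, 116, 0]) cube([116, 4948, 2800]);
translate([4854, 116, 0]) cube([116, 4948, 2800]);


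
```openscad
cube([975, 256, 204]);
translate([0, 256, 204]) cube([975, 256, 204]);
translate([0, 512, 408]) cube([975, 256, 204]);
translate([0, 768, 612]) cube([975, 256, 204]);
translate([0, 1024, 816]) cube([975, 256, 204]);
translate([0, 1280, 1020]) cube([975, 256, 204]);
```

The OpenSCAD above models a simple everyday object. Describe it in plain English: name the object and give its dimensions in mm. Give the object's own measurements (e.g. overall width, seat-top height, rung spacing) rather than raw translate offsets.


A straight staircase of 6 solid steps. Each step is 975 mm wide (x), 256 mm deep (y, the going) and 204 mm tall (the rise). The first step rests on the floor; each subsequent step sits one going further in +y and one rise higher in +z, directly behind and above the previous step with no overlap.


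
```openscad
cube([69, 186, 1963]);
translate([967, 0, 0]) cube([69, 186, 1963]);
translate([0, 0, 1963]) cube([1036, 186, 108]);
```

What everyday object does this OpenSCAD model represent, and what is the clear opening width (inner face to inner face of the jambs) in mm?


A door frame. The clear opening width is 898 mm.

Two 1963 mm tall posts with a header on top — a door frame. The left jamb is 69 mm wide at x = 0; the right jamb starts at x = 967. The clear opening is 967 − 69 = 898 mm.


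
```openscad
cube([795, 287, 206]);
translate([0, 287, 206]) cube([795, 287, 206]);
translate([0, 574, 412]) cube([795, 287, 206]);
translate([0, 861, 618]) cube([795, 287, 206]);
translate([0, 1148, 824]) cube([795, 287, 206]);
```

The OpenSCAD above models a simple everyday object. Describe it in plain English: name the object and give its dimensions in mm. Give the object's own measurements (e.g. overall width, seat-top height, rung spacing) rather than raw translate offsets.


A straight staircase of 5 solid steps. Each step is 795 mm wide (x), 287 mm deep (y, the going) and 206 mm tall (the rise). The first step rests on the floor; each subsequent step sits one going further in +y and one rise higher in +z, directly behind and above the previous step with no overlap.


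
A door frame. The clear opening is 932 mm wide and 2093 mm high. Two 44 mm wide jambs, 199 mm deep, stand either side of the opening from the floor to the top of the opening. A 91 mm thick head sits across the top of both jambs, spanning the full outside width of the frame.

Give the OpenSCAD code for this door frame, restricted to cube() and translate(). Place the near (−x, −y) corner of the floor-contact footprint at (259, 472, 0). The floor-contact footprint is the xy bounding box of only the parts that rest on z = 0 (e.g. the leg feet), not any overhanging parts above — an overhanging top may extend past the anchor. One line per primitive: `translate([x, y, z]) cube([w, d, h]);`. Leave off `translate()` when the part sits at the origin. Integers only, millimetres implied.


translate([259, 472, 0]) cube([44, 199, 2093]);
translate([1235, 472, 0]) cube([44, 199, 2093]);
translate([259, 472, 2093]) cube([1020, 199, 91]);


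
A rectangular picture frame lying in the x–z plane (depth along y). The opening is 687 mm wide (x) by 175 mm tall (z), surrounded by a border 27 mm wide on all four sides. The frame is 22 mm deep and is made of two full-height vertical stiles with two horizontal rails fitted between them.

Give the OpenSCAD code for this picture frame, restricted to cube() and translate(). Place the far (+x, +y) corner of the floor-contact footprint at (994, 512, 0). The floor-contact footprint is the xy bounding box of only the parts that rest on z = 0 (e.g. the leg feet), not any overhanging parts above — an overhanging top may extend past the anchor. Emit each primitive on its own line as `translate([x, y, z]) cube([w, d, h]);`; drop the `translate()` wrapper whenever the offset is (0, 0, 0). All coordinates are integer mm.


translate([253, 490, 0]) cube([27, 22, 229]);
translate([967, 490, 0]) cube([27, 22, 229]);
translate([280, 490, 0]) cube([687, 22, 27]);
translate([280, 490, 202]) cube([687, 22, 27]);


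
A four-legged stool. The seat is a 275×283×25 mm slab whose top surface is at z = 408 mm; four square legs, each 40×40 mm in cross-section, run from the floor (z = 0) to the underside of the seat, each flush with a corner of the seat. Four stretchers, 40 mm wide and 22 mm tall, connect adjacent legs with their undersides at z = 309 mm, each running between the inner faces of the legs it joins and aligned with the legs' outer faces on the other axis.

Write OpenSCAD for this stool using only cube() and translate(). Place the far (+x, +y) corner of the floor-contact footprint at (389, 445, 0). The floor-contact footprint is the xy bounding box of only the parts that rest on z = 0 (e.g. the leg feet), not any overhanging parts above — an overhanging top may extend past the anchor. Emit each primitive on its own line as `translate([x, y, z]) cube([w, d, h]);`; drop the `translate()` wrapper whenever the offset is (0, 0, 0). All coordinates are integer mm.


translate([114, 162, 383]) cube([275, 283, 25]);
translate([114, 162, 0]) cube([40, 40, 383]);
translate([349, 162, 0]) cube([40, 40, 383]);
translate([114, 405, 0]) cube([40, 40, 383]);
translate([349, 405, 0]) cube([40, 40, 383]);
translate([154, 162, 309]) cube([195, 40, 22]);
translate([154, 405, 309]) cube([195, 40, 22]);
translate([114, 202, 309]) cube([40, 203, 22]);
translate([349, 202, 309]) cube([40, 203, 22]);


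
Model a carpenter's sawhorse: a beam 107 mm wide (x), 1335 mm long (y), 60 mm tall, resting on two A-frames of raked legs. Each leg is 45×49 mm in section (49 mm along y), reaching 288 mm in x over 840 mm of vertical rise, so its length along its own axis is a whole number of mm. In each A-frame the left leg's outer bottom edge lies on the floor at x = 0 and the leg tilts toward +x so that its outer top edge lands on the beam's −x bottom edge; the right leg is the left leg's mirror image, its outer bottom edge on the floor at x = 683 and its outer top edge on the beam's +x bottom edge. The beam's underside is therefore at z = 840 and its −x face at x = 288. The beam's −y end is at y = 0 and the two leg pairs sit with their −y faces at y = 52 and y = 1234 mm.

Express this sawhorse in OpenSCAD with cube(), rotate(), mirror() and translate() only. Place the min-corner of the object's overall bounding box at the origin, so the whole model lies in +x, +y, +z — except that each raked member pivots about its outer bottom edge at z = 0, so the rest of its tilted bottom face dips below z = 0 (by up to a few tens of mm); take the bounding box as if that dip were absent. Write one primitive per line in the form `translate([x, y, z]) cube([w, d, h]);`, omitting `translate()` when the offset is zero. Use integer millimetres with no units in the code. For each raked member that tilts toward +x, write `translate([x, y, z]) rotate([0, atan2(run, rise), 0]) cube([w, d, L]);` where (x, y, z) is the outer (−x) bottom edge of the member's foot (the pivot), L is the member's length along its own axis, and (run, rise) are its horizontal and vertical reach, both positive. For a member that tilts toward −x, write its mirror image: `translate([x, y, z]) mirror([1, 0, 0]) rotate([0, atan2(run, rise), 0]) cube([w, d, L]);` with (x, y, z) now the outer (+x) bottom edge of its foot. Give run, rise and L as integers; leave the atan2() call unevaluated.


translate([288, 0, 840]) cube([107, 1335, 60]);
translate([0, 52, 0]) rotate([0, atan2(288, 840), 0]) cube([45, 49, 888]);
translate([683, 52, 0]) mirror([1, 0, 0]) rotate([0, atan2(288, 840), 0]) cube([45, 49, 888]);
translate([0, 1234, 0]) rotate([0, atan2(288, 840), 0]) cube([45, 49, 888]);
translate([683, 1234, 0]) mirror([1, 0, 0]) rotate([0, atan2(288, 840), 0]) cube([45, 49, 888]);


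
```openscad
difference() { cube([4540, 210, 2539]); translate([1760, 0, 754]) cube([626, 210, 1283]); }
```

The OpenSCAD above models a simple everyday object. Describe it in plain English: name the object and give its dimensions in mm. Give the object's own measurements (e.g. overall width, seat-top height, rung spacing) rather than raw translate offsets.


A wall 4540 mm long (x), 210 mm thick (y), 2539 mm tall, with a rectangular window opening cut through it. The opening is 626 mm wide and 1283 mm tall; its sill is at z = 754 mm and its near (−x) edge is 1760 mm from the wall's −x end. The opening passes through the full wall thickness.


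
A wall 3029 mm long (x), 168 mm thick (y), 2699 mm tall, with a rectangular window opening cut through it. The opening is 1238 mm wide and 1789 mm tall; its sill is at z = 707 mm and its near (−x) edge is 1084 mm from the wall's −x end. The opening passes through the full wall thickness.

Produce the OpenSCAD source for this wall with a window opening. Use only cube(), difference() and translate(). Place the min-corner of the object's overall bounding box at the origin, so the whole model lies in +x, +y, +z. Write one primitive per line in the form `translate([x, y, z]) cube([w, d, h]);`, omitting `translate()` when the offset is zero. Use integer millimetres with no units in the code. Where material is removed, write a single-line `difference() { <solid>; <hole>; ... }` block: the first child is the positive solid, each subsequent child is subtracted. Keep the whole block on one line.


difference() { cube([3029, 168, 2699]); translate([1084, 0, 707]) cube([1238, 168, 1789]); }


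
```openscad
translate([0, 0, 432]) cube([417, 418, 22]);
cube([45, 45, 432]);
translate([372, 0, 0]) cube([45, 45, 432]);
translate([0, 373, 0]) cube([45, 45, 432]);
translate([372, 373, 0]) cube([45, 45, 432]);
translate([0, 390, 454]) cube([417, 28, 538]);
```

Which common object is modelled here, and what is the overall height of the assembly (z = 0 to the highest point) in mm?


A chair. The overall height is 992 mm.

A slab on four corner posts with a tall panel at the back — a chair. The seat slab sits at z = 432 with thickness 22, and the 538 mm backrest starts at the seat top, so the overall height is 432 + 22 + 538 = 992 mm.


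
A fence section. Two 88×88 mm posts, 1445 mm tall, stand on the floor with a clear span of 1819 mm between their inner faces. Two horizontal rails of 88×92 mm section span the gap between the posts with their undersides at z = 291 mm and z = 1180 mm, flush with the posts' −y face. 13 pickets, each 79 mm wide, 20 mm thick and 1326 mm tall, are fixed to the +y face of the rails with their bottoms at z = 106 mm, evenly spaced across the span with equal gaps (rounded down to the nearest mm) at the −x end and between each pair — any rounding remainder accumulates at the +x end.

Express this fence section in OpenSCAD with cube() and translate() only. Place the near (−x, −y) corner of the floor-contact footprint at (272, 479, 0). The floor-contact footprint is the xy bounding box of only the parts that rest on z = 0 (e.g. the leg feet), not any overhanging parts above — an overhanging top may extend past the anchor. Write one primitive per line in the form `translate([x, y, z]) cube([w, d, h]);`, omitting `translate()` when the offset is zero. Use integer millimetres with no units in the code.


translate([272, 479, 0]) cube([88, 88, 1445]);
translate([2179, 479, 0]) cube([88, 88, 1445]);
translate([360, 479, 291]) cube([1819, 88, 92]);
translate([360, 479, 1180]) cube([1819, 88, 92]);
translate([416, 567, 106]) cube([79, 20, 1326]);
translate([551, 567, 106]) cube([79, 20, 1326]);
translate([686, 567, 106]) cube([79, 20, 1326]);
translate([821, 567, 106]) cube([79, 20, 1326]);
translate([956, 567, 106]) cube([79, 20, 1326]);
translate([1091, 567, 106]) cube([79, 20, 1326]);
translate([1226, 567, 106]) cube([79, 20, 1326]);
translate([1361, 567, 106]) cube([79, 20, 1326]);
translate([1496, 567, 106]) cube([79, 20, 1326]);
translate([1631, 567, 106]) cube([79, 20, 1326]);
translate([1766, 567, 106]) cube([79, 20, 1326]);
translate([1901, 567, 106]) cube([79, 20, 1326]);
translate([2036, 567, 106]) cube([79, 20, 1326]);


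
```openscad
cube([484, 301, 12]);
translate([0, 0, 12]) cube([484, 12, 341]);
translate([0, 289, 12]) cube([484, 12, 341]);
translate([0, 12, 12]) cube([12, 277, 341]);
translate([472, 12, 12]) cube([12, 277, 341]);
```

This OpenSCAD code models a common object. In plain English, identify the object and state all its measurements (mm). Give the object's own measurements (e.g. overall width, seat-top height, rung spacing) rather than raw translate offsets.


An open-topped rectangular box: outside dimensions 484×301×353 mm, with a uniform wall and base thickness of 12 mm. The base is a full 484×301 slab on the floor; four walls sit on top of the base. The front and back walls (the −y and +y sides) span the full width; the two side walls fit between them.


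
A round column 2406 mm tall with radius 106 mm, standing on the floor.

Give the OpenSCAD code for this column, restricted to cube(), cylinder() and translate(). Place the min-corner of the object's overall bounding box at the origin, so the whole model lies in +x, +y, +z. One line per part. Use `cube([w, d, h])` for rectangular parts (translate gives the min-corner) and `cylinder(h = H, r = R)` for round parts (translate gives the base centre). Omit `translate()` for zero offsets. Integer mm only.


translate([106, 106, 0]) cylinder(h = 2406, r = 106);


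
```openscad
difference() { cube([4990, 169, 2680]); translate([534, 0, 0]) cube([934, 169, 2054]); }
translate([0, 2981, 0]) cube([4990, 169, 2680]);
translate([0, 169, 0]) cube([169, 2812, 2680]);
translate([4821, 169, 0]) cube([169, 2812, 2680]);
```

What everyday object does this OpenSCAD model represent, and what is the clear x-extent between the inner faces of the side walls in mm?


A single room. The interior width is 4652 mm.

Four walls enclosing a rectangle with a door in the front wall — a room. Outside width 4990 minus two 169 mm walls gives 4652 mm.


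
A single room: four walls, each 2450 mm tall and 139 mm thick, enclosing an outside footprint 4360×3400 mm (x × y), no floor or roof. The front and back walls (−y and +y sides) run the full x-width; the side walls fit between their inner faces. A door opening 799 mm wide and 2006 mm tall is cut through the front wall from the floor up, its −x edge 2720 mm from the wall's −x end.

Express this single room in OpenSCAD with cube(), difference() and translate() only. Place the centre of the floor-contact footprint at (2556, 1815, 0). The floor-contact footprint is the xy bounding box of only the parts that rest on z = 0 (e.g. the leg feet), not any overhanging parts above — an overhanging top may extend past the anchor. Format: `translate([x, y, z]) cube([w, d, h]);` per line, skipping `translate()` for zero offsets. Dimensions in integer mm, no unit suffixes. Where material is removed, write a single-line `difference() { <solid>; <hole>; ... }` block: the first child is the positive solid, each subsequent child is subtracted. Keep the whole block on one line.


difference() { translate([376, 115, 0]) cube([4360, 139, 2450]); translate([3096, 115, 0]) cube([799, 139, 2006]); }
translate([376, 3376, 0]) cube([4360, 139, 2450]);
translate([376, 254, 0]) cube([139, 3122, 2450]);
translate([4597, 254, 0]) cube([139, 3122, 2450]);


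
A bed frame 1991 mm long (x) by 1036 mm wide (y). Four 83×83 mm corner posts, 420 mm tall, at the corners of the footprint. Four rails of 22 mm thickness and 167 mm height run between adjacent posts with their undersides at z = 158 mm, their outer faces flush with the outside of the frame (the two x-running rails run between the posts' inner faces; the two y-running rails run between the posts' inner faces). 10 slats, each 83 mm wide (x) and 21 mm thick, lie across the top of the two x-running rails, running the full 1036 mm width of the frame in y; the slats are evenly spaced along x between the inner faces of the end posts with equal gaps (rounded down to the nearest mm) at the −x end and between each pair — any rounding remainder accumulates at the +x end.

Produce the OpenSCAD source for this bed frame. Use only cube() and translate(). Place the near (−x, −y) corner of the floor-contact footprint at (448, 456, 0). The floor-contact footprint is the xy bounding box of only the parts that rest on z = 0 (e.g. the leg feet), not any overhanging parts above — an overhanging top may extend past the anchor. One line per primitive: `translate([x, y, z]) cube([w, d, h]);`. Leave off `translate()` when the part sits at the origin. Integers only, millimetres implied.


translate([448, 456, 0]) cube([83, 83, 420]);
translate([448, 1409, 0]) cube([83, 83, 420]);
translate([2356, 456, 0]) cube([83, 83, 420]);
translate([2356, 1409, 0]) cube([83, 83, 420]);
translate([531, 456, 158]) cube([1825, 22, 167]);
translate([531, 1470, 158]) cube([1825, 22, 167]);
translate([448, 539, 158]) cube([22, 870, 167]);
translate([2417, 539, 158]) cube([22, 870, 167]);
translate([621, 456, 325]) cube([83, 1036, 21]);
translate([794, 456, 325]) cube([83, 1036, 21]);
translate([967, 456, 325]) cube([83, 1036, 21]);
translate([1140, 456, 325]) cube([83, 1036, 21]);
translate([1313, 456, 325]) cube([83, 1036, 21]);
translate([1486, 456, 325]) cube([83, 1036, 21]);
translate([1659, 456, 325]) cube([83, 1036, 21]);
translate([1832, 456, 325]) cube([83, 1036, 21]);
translate([2005, 456, 325]) cube([83, 1036, 21]);
translate([2178, 456, 325]) cube([83, 1036, 21]);


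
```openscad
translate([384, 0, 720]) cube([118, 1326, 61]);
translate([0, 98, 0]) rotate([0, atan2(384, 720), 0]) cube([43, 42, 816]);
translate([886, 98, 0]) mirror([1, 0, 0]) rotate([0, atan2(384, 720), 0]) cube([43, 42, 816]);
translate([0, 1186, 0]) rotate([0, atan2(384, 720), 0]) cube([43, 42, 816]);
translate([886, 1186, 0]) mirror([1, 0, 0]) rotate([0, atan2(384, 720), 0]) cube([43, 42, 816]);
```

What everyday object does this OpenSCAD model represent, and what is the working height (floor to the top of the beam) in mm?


A sawhorse. The overall height is 781 mm.

A beam across two mirrored pairs of raked legs — a sawhorse. The beam's underside is at z = 720 (matching the legs' vertical rise in atan2(384, 720)) and the beam is 61 mm tall, so its top is at 720 + 61 = 781 mm. The raked legs top out at the beam's underside, so that is the highest point.


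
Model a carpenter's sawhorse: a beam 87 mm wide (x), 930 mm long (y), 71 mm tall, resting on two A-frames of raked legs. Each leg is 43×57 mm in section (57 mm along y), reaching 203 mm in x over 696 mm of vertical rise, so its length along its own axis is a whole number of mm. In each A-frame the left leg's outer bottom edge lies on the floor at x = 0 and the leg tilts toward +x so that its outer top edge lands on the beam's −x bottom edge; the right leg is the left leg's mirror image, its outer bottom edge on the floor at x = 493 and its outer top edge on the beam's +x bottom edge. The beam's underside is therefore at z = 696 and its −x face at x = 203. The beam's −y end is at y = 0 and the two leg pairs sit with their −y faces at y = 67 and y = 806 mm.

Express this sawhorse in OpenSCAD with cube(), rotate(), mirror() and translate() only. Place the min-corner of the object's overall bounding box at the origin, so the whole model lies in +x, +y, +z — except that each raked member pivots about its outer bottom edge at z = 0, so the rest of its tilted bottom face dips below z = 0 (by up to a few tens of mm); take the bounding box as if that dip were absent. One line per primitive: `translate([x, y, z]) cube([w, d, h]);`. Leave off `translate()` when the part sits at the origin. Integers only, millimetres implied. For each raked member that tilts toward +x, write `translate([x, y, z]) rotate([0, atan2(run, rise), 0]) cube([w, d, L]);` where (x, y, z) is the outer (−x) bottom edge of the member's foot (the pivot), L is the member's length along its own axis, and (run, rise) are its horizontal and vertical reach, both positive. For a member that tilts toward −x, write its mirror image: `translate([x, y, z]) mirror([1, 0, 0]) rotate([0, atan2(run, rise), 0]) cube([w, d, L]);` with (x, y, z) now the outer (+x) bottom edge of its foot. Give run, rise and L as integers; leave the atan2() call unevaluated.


translate([203, 0, 696]) cube([87, 930, 71]);
translate([0, 67, 0]) rotate([0, atan2(203, 696), 0]) cube([43, 57, 725]);
translate([493, 67, 0]) mirror([1, 0, 0]) rotate([0, atan2(203, 696), 0]) cube([43, 57, 725]);
translate([0, 806, 0]) rotate([0, atan2(203, 696), 0]) cube([43, 57, 725]);
translate([493, 806, 0]) mirror([1, 0, 0]) rotate([0, atan2(203, 696), 0]) cube([43, 57, 725]);


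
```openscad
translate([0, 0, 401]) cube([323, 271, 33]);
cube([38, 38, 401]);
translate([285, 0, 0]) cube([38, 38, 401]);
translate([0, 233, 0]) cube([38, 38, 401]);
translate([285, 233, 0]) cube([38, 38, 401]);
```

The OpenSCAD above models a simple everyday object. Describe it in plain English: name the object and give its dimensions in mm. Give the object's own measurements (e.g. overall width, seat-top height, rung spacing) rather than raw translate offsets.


A simple wooden stool: a rectangular seat 323 mm (x) by 271 mm (y), 33 mm thick, top face at z = 434 mm, on four square legs, each 38×38 mm in cross-section. The legs rest on z = 0, each flush with a corner of the seat.


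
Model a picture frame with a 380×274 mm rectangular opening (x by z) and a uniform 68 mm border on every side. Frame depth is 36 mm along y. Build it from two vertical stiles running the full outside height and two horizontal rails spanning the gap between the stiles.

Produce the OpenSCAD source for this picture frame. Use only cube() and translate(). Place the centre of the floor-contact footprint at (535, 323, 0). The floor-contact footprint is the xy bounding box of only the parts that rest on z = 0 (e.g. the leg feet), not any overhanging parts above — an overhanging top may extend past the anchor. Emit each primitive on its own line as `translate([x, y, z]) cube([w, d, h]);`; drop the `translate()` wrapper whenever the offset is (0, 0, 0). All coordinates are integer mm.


translate([277, 305, 0]) cube([68, 36, 410]);
translate([725, 305, 0]) cube([68, 36, 410]);
translate([345, 305, 0]) cube([380, 36, 68]);
translate([345, 305, 342]) cube([380, 36, 68]);


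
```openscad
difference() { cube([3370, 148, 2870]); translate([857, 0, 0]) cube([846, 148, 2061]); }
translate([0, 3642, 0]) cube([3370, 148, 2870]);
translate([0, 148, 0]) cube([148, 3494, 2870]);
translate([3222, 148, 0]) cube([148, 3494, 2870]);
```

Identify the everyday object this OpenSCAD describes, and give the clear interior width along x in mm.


A single room. The interior width is 3074 mm.

Four walls enclosing a rectangle with a door in the front wall — a room. Outside width 3370 minus two 148 mm walls gives 3074 mm.


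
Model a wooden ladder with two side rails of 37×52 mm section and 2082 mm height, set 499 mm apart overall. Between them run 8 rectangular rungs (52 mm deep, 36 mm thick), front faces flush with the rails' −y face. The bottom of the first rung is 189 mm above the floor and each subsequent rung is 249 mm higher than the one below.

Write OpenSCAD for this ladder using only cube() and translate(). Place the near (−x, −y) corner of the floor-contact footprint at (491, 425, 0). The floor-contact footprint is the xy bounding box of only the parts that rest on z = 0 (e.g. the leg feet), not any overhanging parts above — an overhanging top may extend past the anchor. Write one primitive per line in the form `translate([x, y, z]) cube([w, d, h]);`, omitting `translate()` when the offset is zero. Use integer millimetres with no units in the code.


translate([491, 425, 0]) cube([37, 52, 2082]);
translate([953, 425, 0]) cube([37, 52, 2082]);
translate([528, 425, 189]) cube([425, 52, 36]);
translate([528, 425, 438]) cube([425, 52, 36]);
translate([528, 425, 687]) cube([425, 52, 36]);
translate([528, 425, 936]) cube([425, 52, 36]);
translate([528, 425, 1185]) cube([425, 52, 36]);
translate([528, 425, 1434]) cube([425, 52, 36]);
translate([528, 425, 1683]) cube([425, 52, 36]);
translate([528, 425, 1932]) cube([425, 52, 36]);


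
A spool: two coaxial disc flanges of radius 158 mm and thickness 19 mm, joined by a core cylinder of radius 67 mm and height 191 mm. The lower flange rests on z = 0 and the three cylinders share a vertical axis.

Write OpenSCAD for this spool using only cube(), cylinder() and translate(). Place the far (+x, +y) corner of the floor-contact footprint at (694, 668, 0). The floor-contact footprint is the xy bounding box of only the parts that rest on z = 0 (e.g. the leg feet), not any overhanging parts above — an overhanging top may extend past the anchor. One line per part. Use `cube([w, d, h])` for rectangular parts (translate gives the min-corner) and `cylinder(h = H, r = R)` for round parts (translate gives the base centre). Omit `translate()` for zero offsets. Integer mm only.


translate([536, 510, 0]) cylinder(h = 19, r = 158);
translate([536, 510, 19]) cylinder(h = 191, r = 67);
translate([536, 510, 210]) cylinder(h = 19, r = 158);


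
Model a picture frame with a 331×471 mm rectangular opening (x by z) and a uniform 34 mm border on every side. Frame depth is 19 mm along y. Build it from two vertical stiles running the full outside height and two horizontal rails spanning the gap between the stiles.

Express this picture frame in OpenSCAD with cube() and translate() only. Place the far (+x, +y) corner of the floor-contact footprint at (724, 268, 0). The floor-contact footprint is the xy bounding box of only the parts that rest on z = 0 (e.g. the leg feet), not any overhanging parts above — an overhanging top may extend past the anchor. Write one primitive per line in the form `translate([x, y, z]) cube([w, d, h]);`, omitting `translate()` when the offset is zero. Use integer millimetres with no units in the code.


translate([325, 249, 0]) cube([34, 19, 539]);
translate([690, 249, 0]) cube([34, 19, 539]);
translate([359, 249, 0]) cube([331, 19, 34]);
translate([359, 249, 505]) cube([331, 19, 34]);


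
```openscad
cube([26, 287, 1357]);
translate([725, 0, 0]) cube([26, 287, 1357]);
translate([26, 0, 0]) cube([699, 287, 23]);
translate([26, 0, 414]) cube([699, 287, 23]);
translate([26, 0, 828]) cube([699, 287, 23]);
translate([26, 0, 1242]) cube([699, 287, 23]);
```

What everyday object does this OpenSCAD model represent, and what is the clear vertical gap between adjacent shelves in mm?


A bookshelf. The clear shelf gap is 391 mm.

Two tall side panels with 4 horizontal boards between them — a bookshelf. The first two shelf undersides are at z = 0 and z = 414; with shelf thickness 23, the clear gap is 414 − 0 − 23 = 391 mm.


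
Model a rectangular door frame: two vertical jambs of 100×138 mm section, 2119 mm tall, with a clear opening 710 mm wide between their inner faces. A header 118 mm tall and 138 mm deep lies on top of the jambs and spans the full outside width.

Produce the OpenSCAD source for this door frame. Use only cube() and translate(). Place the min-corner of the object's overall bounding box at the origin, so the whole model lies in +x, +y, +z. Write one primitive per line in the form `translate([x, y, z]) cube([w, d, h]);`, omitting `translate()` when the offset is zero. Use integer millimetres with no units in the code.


cube([100, 138, 2119]);
translate([810, 0, 0]) cube([100, 138, 2119]);
translate([0, 0, 2119]) cube([910, 138, 118]);


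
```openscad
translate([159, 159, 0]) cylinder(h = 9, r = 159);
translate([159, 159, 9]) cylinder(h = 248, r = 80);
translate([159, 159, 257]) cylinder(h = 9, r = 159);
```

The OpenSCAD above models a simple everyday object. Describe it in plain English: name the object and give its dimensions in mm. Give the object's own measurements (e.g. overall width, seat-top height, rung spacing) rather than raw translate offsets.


A spool: two coaxial disc flanges of radius 159 mm and thickness 9 mm, joined by a core cylinder of radius 80 mm and height 248 mm. The lower flange rests on z = 0 and the three cylinders share a vertical axis.


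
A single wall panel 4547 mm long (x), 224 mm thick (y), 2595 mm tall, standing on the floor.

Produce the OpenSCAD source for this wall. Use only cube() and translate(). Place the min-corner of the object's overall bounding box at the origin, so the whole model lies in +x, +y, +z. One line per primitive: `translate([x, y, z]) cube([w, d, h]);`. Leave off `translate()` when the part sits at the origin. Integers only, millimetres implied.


cube([4547, 224, 2595]);


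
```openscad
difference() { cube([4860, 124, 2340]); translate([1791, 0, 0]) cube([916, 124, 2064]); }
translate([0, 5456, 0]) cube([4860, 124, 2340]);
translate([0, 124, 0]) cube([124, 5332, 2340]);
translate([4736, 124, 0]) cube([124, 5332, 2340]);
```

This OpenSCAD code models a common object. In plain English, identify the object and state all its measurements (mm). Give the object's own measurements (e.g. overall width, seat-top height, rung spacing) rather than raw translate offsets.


A single room: four walls, each 2340 mm tall and 124 mm thick, enclosing an outside footprint 4860×5580 mm (x × y), no floor or roof. The front and back walls (−y and +y sides) run the full x-width; the side walls fit between their inner faces. A door opening 916 mm wide and 2064 mm tall is cut through the front wall from the floor up, its −x edge 1791 mm from the wall's −x end.


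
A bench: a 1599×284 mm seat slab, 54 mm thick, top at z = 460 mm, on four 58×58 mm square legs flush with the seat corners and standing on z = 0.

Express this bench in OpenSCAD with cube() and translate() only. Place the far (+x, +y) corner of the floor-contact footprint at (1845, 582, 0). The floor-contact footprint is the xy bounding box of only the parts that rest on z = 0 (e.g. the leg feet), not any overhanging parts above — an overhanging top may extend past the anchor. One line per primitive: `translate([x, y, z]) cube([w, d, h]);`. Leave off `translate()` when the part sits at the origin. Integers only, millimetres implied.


translate([246, 298, 406]) cube([1599, 284, 54]);
translate([246, 298, 0]) cube([58, 58, 406]);
translate([246, 524, 0]) cube([58, 58, 406]);
translate([1787, 298, 0]) cube([58, 58, 406]);
translate([1787, 524, 0]) cube([58, 58, 406]);


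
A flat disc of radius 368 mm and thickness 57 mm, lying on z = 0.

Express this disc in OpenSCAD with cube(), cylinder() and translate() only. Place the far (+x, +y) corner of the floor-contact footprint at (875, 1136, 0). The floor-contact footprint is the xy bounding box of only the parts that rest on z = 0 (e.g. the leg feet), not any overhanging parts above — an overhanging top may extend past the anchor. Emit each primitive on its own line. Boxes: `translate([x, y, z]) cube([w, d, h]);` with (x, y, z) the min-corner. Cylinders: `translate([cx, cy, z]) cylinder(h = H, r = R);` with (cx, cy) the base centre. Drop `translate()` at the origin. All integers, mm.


translate([507, 768, 0]) cylinder(h = 57, r = 368);


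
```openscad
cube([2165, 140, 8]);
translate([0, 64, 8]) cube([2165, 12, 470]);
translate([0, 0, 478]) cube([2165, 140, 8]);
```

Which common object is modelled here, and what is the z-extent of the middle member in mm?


An I-beam. The web height is 470 mm.

Two wide flanges with a thin centred web — an I-beam. Overall 486 mm minus two 8 mm flanges gives a web of 486 − 2·8 = 470 mm.


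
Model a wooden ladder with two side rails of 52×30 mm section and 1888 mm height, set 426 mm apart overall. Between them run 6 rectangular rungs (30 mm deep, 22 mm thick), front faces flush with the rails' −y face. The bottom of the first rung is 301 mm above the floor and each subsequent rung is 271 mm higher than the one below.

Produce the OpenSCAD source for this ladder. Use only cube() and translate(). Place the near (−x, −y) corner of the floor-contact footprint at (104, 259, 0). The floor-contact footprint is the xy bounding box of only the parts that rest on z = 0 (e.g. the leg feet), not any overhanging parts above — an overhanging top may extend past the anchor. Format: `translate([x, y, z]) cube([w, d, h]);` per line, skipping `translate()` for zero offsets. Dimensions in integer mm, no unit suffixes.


// rung span = 426 - 2*52 = 322
// rung[k] z = 301 + k*271
translate([104, 259, 0]) cube([52, 30, 1888]);
translate([478, 259, 0]) cube([52, 30, 1888]);
translate([156, 259, 301]) cube([322, 30, 22]);
translate([156, 259, 572]) cube([322, 30, 22]);
translate([156, 259, 843]) cube([322, 30, 22]);
translate([156, 259, 1114]) cube([322, 30, 22]);
translate([156, 259, 1385]) cube([322, 30, 22]);
translate([156, 259, 1656]) cube([322, 30, 22]);


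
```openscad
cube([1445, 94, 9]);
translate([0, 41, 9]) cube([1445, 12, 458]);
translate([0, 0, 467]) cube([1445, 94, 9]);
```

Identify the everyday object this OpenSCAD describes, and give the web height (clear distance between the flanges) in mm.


An I-beam. The web height is 458 mm.

Two wide flanges with a thin centred web — an I-beam. Overall 476 mm minus two 9 mm flanges gives a web of 476 − 2·9 = 458 mm.


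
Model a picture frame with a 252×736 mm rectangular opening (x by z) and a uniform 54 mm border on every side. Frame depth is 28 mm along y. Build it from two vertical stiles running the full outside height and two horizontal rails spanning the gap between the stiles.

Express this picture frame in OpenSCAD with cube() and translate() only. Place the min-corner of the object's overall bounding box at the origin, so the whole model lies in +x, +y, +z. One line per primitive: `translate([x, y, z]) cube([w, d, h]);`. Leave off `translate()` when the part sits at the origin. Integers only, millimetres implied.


cube([54, 28, 844]);
translate([306, 0, 0]) cube([54, 28, 844]);
translate([54, 0, 0]) cube([252, 28, 54]);
translate([54, 0, 790]) cube([252, 28, 54]);


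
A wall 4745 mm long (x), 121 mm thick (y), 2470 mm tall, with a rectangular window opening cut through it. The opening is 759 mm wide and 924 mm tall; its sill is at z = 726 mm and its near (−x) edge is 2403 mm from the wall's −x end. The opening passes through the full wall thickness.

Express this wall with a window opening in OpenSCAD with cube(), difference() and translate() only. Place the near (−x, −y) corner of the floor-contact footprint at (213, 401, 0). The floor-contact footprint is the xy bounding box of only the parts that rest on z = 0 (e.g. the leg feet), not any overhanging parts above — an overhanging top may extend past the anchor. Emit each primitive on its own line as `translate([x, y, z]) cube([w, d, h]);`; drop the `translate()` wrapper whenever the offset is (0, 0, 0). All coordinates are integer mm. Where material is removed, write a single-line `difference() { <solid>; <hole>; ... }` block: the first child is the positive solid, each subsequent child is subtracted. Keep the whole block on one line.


difference() { translate([213, 401, 0]) cube([4745, 121, 2470]); translate([2616, 401, 726]) cube([759, 121, 924]); }
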